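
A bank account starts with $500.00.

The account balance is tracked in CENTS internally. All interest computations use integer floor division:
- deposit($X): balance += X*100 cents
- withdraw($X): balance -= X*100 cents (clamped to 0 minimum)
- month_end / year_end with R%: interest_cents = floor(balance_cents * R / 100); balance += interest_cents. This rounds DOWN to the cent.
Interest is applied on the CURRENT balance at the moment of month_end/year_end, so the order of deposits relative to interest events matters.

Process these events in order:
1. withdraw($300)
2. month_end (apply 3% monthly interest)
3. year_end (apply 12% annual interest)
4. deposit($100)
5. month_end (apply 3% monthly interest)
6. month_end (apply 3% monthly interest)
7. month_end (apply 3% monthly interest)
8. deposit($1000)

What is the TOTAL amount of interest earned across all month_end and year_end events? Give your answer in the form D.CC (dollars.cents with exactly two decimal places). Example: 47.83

Answer: 61.37

Derivation:
After 1 (withdraw($300)): balance=$200.00 total_interest=$0.00
After 2 (month_end (apply 3% monthly interest)): balance=$206.00 total_interest=$6.00
After 3 (year_end (apply 12% annual interest)): balance=$230.72 total_interest=$30.72
After 4 (deposit($100)): balance=$330.72 total_interest=$30.72
After 5 (month_end (apply 3% monthly interest)): balance=$340.64 total_interest=$40.64
After 6 (month_end (apply 3% monthly interest)): balance=$350.85 total_interest=$50.85
After 7 (month_end (apply 3% monthly interest)): balance=$361.37 total_interest=$61.37
After 8 (deposit($1000)): balance=$1361.37 total_interest=$61.37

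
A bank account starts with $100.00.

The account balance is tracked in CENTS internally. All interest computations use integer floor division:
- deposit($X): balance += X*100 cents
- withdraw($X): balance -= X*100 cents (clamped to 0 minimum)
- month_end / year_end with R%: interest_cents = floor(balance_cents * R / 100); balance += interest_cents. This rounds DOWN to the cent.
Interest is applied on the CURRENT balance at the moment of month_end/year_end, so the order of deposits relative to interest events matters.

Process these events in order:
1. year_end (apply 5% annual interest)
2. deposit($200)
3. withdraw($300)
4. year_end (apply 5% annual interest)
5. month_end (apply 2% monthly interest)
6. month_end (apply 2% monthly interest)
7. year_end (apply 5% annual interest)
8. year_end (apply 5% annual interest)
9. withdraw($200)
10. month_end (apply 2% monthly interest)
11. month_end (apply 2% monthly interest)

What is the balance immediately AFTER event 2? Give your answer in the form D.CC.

Answer: 305.00

Derivation:
After 1 (year_end (apply 5% annual interest)): balance=$105.00 total_interest=$5.00
After 2 (deposit($200)): balance=$305.00 total_interest=$5.00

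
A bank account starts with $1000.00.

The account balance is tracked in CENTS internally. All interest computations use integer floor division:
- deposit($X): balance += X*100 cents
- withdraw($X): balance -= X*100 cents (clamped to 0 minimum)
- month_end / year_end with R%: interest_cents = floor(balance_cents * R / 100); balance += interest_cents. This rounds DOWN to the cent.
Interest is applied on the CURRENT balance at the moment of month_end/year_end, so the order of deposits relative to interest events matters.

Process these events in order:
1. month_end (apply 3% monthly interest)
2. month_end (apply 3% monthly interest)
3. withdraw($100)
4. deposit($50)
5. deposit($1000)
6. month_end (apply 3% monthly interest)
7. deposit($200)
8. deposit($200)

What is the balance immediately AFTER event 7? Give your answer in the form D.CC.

After 1 (month_end (apply 3% monthly interest)): balance=$1030.00 total_interest=$30.00
After 2 (month_end (apply 3% monthly interest)): balance=$1060.90 total_interest=$60.90
After 3 (withdraw($100)): balance=$960.90 total_interest=$60.90
After 4 (deposit($50)): balance=$1010.90 total_interest=$60.90
After 5 (deposit($1000)): balance=$2010.90 total_interest=$60.90
After 6 (month_end (apply 3% monthly interest)): balance=$2071.22 total_interest=$121.22
After 7 (deposit($200)): balance=$2271.22 total_interest=$121.22

Answer: 2271.22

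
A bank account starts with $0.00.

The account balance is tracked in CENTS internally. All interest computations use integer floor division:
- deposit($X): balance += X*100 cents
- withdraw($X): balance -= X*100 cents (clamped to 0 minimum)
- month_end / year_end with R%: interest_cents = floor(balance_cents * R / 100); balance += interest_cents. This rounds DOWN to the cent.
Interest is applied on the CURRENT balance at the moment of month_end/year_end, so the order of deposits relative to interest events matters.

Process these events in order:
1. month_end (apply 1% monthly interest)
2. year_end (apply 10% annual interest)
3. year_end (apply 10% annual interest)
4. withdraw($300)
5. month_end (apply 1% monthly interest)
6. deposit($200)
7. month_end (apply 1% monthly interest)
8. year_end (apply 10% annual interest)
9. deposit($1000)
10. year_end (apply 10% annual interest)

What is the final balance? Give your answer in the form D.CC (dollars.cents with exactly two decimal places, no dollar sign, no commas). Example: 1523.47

Answer: 1344.42

Derivation:
After 1 (month_end (apply 1% monthly interest)): balance=$0.00 total_interest=$0.00
After 2 (year_end (apply 10% annual interest)): balance=$0.00 total_interest=$0.00
After 3 (year_end (apply 10% annual interest)): balance=$0.00 total_interest=$0.00
After 4 (withdraw($300)): balance=$0.00 total_interest=$0.00
After 5 (month_end (apply 1% monthly interest)): balance=$0.00 total_interest=$0.00
After 6 (deposit($200)): balance=$200.00 total_interest=$0.00
After 7 (month_end (apply 1% monthly interest)): balance=$202.00 total_interest=$2.00
After 8 (year_end (apply 10% annual interest)): balance=$222.20 total_interest=$22.20
After 9 (deposit($1000)): balance=$1222.20 total_interest=$22.20
After 10 (year_end (apply 10% annual interest)): balance=$1344.42 total_interest=$144.42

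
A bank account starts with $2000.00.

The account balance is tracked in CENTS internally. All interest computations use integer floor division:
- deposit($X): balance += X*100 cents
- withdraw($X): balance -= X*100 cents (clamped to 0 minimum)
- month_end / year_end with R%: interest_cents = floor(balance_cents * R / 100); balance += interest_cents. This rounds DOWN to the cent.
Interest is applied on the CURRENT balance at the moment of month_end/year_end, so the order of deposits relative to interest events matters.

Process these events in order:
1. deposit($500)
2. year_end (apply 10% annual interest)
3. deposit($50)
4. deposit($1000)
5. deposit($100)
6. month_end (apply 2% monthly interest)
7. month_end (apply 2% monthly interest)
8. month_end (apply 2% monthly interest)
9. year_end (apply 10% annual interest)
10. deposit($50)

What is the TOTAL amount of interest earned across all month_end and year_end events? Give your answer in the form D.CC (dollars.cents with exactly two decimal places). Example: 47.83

After 1 (deposit($500)): balance=$2500.00 total_interest=$0.00
After 2 (year_end (apply 10% annual interest)): balance=$2750.00 total_interest=$250.00
After 3 (deposit($50)): balance=$2800.00 total_interest=$250.00
After 4 (deposit($1000)): balance=$3800.00 total_interest=$250.00
After 5 (deposit($100)): balance=$3900.00 total_interest=$250.00
After 6 (month_end (apply 2% monthly interest)): balance=$3978.00 total_interest=$328.00
After 7 (month_end (apply 2% monthly interest)): balance=$4057.56 total_interest=$407.56
After 8 (month_end (apply 2% monthly interest)): balance=$4138.71 total_interest=$488.71
After 9 (year_end (apply 10% annual interest)): balance=$4552.58 total_interest=$902.58
After 10 (deposit($50)): balance=$4602.58 total_interest=$902.58

Answer: 902.58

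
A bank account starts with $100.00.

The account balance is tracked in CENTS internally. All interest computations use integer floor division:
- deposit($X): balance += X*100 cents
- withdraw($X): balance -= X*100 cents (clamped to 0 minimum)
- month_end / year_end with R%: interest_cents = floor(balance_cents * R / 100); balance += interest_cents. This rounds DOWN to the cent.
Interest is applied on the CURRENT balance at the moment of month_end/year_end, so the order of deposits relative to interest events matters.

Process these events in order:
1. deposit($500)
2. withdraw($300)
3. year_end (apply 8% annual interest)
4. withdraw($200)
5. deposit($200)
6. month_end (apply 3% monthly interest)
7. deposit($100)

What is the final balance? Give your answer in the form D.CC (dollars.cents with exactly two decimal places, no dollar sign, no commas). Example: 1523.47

Answer: 433.72

Derivation:
After 1 (deposit($500)): balance=$600.00 total_interest=$0.00
After 2 (withdraw($300)): balance=$300.00 total_interest=$0.00
After 3 (year_end (apply 8% annual interest)): balance=$324.00 total_interest=$24.00
After 4 (withdraw($200)): balance=$124.00 total_interest=$24.00
After 5 (deposit($200)): balance=$324.00 total_interest=$24.00
After 6 (month_end (apply 3% monthly interest)): balance=$333.72 total_interest=$33.72
After 7 (deposit($100)): balance=$433.72 total_interest=$33.72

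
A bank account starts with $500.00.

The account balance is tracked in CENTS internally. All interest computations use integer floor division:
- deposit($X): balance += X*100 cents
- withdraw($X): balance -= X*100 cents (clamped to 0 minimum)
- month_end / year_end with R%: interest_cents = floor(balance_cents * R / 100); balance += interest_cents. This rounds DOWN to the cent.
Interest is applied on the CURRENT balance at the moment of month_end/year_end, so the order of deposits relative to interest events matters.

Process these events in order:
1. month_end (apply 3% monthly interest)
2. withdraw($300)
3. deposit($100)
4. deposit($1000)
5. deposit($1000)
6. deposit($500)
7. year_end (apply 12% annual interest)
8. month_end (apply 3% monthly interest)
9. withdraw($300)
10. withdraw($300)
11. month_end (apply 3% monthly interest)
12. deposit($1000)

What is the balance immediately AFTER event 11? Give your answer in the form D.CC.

Answer: 2726.80

Derivation:
After 1 (month_end (apply 3% monthly interest)): balance=$515.00 total_interest=$15.00
After 2 (withdraw($300)): balance=$215.00 total_interest=$15.00
After 3 (deposit($100)): balance=$315.00 total_interest=$15.00
After 4 (deposit($1000)): balance=$1315.00 total_interest=$15.00
After 5 (deposit($1000)): balance=$2315.00 total_interest=$15.00
After 6 (deposit($500)): balance=$2815.00 total_interest=$15.00
After 7 (year_end (apply 12% annual interest)): balance=$3152.80 total_interest=$352.80
After 8 (month_end (apply 3% monthly interest)): balance=$3247.38 total_interest=$447.38
After 9 (withdraw($300)): balance=$2947.38 total_interest=$447.38
After 10 (withdraw($300)): balance=$2647.38 total_interest=$447.38
After 11 (month_end (apply 3% monthly interest)): balance=$2726.80 total_interest=$526.80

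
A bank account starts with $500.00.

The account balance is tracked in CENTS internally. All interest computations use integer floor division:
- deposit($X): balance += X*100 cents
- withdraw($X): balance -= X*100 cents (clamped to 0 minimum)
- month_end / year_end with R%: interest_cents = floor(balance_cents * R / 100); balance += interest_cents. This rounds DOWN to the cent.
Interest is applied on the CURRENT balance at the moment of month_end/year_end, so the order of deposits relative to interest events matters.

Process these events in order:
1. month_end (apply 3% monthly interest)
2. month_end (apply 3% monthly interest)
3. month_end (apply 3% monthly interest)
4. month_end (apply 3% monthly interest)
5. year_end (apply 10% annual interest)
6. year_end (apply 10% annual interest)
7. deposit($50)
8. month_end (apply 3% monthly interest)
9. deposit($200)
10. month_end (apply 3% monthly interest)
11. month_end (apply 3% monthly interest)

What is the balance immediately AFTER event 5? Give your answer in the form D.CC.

Answer: 619.02

Derivation:
After 1 (month_end (apply 3% monthly interest)): balance=$515.00 total_interest=$15.00
After 2 (month_end (apply 3% monthly interest)): balance=$530.45 total_interest=$30.45
After 3 (month_end (apply 3% monthly interest)): balance=$546.36 total_interest=$46.36
After 4 (month_end (apply 3% monthly interest)): balance=$562.75 total_interest=$62.75
After 5 (year_end (apply 10% annual interest)): balance=$619.02 total_interest=$119.02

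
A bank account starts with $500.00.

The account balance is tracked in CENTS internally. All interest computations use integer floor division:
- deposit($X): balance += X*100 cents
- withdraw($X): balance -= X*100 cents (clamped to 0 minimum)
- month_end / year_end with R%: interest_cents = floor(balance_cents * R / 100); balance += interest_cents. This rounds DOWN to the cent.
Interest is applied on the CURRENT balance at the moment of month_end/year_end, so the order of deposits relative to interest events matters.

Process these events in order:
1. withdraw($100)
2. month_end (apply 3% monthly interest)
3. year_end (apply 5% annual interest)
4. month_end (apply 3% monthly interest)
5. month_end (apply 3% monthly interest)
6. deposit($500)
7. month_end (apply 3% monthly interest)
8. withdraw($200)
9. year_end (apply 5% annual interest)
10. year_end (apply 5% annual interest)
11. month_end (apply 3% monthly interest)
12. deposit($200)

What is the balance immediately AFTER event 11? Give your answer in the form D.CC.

Answer: 894.47

Derivation:
After 1 (withdraw($100)): balance=$400.00 total_interest=$0.00
After 2 (month_end (apply 3% monthly interest)): balance=$412.00 total_interest=$12.00
After 3 (year_end (apply 5% annual interest)): balance=$432.60 total_interest=$32.60
After 4 (month_end (apply 3% monthly interest)): balance=$445.57 total_interest=$45.57
After 5 (month_end (apply 3% monthly interest)): balance=$458.93 total_interest=$58.93
After 6 (deposit($500)): balance=$958.93 total_interest=$58.93
After 7 (month_end (apply 3% monthly interest)): balance=$987.69 total_interest=$87.69
After 8 (withdraw($200)): balance=$787.69 total_interest=$87.69
After 9 (year_end (apply 5% annual interest)): balance=$827.07 total_interest=$127.07
After 10 (year_end (apply 5% annual interest)): balance=$868.42 total_interest=$168.42
After 11 (month_end (apply 3% monthly interest)): balance=$894.47 total_interest=$194.47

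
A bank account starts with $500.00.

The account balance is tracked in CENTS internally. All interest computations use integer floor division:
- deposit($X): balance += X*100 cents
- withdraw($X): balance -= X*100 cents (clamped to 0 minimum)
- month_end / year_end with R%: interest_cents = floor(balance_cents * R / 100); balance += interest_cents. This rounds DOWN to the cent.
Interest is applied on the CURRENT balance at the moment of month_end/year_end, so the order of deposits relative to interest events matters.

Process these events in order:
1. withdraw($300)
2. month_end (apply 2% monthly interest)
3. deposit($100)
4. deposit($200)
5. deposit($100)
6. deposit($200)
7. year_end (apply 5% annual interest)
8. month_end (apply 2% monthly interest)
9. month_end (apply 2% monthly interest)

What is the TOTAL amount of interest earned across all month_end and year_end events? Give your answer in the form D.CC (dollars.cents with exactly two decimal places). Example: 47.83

Answer: 78.30

Derivation:
After 1 (withdraw($300)): balance=$200.00 total_interest=$0.00
After 2 (month_end (apply 2% monthly interest)): balance=$204.00 total_interest=$4.00
After 3 (deposit($100)): balance=$304.00 total_interest=$4.00
After 4 (deposit($200)): balance=$504.00 total_interest=$4.00
After 5 (deposit($100)): balance=$604.00 total_interest=$4.00
After 6 (deposit($200)): balance=$804.00 total_interest=$4.00
After 7 (year_end (apply 5% annual interest)): balance=$844.20 total_interest=$44.20
After 8 (month_end (apply 2% monthly interest)): balance=$861.08 total_interest=$61.08
After 9 (month_end (apply 2% monthly interest)): balance=$878.30 total_interest=$78.30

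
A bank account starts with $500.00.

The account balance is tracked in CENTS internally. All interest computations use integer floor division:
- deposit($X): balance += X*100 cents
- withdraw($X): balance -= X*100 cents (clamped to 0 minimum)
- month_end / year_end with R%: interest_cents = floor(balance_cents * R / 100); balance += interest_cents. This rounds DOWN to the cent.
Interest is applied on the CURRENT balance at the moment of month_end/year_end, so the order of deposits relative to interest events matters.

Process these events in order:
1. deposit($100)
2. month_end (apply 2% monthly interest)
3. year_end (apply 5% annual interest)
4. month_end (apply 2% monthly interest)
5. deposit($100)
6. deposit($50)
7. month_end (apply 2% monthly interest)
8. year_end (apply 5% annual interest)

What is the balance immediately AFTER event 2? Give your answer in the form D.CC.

Answer: 612.00

Derivation:
After 1 (deposit($100)): balance=$600.00 total_interest=$0.00
After 2 (month_end (apply 2% monthly interest)): balance=$612.00 total_interest=$12.00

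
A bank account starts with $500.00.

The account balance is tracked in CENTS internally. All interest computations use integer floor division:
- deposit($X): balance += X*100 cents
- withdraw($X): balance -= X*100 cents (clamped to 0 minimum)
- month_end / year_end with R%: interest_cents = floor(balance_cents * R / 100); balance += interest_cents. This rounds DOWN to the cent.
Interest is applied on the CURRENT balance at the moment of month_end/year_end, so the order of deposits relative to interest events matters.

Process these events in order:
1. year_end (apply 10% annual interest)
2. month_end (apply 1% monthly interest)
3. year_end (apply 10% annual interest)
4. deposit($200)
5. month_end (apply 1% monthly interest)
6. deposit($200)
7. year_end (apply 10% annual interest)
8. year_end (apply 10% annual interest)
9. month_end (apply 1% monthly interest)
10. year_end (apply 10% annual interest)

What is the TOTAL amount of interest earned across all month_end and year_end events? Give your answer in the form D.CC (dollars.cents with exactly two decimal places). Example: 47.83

After 1 (year_end (apply 10% annual interest)): balance=$550.00 total_interest=$50.00
After 2 (month_end (apply 1% monthly interest)): balance=$555.50 total_interest=$55.50
After 3 (year_end (apply 10% annual interest)): balance=$611.05 total_interest=$111.05
After 4 (deposit($200)): balance=$811.05 total_interest=$111.05
After 5 (month_end (apply 1% monthly interest)): balance=$819.16 total_interest=$119.16
After 6 (deposit($200)): balance=$1019.16 total_interest=$119.16
After 7 (year_end (apply 10% annual interest)): balance=$1121.07 total_interest=$221.07
After 8 (year_end (apply 10% annual interest)): balance=$1233.17 total_interest=$333.17
After 9 (month_end (apply 1% monthly interest)): balance=$1245.50 total_interest=$345.50
After 10 (year_end (apply 10% annual interest)): balance=$1370.05 total_interest=$470.05

Answer: 470.05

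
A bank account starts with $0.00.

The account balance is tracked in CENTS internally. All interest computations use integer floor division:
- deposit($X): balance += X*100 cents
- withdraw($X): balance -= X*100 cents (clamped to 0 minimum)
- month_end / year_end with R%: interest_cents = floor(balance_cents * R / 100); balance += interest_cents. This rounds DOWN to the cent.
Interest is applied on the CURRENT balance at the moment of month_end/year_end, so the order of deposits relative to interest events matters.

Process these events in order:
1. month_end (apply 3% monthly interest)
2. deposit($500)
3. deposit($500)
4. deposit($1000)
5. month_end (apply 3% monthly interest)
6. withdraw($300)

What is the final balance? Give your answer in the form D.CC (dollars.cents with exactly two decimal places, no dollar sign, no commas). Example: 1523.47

After 1 (month_end (apply 3% monthly interest)): balance=$0.00 total_interest=$0.00
After 2 (deposit($500)): balance=$500.00 total_interest=$0.00
After 3 (deposit($500)): balance=$1000.00 total_interest=$0.00
After 4 (deposit($1000)): balance=$2000.00 total_interest=$0.00
After 5 (month_end (apply 3% monthly interest)): balance=$2060.00 total_interest=$60.00
After 6 (withdraw($300)): balance=$1760.00 total_interest=$60.00

Answer: 1760.00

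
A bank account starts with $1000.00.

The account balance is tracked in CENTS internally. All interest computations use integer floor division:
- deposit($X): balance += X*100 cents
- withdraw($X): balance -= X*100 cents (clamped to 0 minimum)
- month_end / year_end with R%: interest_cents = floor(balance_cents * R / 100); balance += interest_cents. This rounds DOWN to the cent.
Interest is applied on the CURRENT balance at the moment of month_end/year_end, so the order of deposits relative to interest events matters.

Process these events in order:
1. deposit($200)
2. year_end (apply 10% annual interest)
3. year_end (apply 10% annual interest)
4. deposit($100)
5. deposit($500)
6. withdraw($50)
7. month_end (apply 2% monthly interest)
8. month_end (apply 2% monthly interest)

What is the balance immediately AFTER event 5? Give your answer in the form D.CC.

After 1 (deposit($200)): balance=$1200.00 total_interest=$0.00
After 2 (year_end (apply 10% annual interest)): balance=$1320.00 total_interest=$120.00
After 3 (year_end (apply 10% annual interest)): balance=$1452.00 total_interest=$252.00
After 4 (deposit($100)): balance=$1552.00 total_interest=$252.00
After 5 (deposit($500)): balance=$2052.00 total_interest=$252.00

Answer: 2052.00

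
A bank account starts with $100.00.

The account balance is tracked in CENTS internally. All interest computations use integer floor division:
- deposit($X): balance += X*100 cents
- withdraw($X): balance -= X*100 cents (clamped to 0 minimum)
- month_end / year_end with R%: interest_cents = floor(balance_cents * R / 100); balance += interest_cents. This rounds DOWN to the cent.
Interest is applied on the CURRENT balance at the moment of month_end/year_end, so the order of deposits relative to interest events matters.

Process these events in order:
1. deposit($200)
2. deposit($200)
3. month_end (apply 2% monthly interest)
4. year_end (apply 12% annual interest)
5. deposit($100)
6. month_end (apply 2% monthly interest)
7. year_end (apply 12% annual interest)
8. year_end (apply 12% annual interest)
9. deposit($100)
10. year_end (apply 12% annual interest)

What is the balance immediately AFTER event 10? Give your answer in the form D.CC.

Answer: 1073.83

Derivation:
After 1 (deposit($200)): balance=$300.00 total_interest=$0.00
After 2 (deposit($200)): balance=$500.00 total_interest=$0.00
After 3 (month_end (apply 2% monthly interest)): balance=$510.00 total_interest=$10.00
After 4 (year_end (apply 12% annual interest)): balance=$571.20 total_interest=$71.20
After 5 (deposit($100)): balance=$671.20 total_interest=$71.20
After 6 (month_end (apply 2% monthly interest)): balance=$684.62 total_interest=$84.62
After 7 (year_end (apply 12% annual interest)): balance=$766.77 total_interest=$166.77
After 8 (year_end (apply 12% annual interest)): balance=$858.78 total_interest=$258.78
After 9 (deposit($100)): balance=$958.78 total_interest=$258.78
After 10 (year_end (apply 12% annual interest)): balance=$1073.83 total_interest=$373.83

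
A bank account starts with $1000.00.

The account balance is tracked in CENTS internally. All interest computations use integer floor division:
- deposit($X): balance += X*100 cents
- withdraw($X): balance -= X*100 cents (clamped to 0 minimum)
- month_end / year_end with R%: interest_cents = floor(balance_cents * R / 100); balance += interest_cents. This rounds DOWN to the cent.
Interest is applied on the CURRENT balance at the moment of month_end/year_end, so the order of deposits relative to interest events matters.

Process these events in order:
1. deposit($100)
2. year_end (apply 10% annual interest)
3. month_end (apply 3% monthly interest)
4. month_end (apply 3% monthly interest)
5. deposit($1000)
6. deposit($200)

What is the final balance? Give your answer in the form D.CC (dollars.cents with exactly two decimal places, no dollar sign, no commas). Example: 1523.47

Answer: 2483.68

Derivation:
After 1 (deposit($100)): balance=$1100.00 total_interest=$0.00
After 2 (year_end (apply 10% annual interest)): balance=$1210.00 total_interest=$110.00
After 3 (month_end (apply 3% monthly interest)): balance=$1246.30 total_interest=$146.30
After 4 (month_end (apply 3% monthly interest)): balance=$1283.68 total_interest=$183.68
After 5 (deposit($1000)): balance=$2283.68 total_interest=$183.68
After 6 (deposit($200)): balance=$2483.68 total_interest=$183.68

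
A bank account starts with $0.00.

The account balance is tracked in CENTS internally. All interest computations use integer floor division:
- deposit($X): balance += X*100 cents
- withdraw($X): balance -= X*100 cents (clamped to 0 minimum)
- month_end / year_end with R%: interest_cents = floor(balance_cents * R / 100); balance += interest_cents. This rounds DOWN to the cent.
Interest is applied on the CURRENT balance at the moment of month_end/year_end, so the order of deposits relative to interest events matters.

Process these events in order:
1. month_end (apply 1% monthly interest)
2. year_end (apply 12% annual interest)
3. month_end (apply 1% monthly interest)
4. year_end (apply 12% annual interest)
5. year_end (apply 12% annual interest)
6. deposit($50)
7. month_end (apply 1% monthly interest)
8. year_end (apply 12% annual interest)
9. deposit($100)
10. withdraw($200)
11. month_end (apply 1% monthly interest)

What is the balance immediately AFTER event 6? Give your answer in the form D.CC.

Answer: 50.00

Derivation:
After 1 (month_end (apply 1% monthly interest)): balance=$0.00 total_interest=$0.00
After 2 (year_end (apply 12% annual interest)): balance=$0.00 total_interest=$0.00
After 3 (month_end (apply 1% monthly interest)): balance=$0.00 total_interest=$0.00
After 4 (year_end (apply 12% annual interest)): balance=$0.00 total_interest=$0.00
After 5 (year_end (apply 12% annual interest)): balance=$0.00 total_interest=$0.00
After 6 (deposit($50)): balance=$50.00 total_interest=$0.00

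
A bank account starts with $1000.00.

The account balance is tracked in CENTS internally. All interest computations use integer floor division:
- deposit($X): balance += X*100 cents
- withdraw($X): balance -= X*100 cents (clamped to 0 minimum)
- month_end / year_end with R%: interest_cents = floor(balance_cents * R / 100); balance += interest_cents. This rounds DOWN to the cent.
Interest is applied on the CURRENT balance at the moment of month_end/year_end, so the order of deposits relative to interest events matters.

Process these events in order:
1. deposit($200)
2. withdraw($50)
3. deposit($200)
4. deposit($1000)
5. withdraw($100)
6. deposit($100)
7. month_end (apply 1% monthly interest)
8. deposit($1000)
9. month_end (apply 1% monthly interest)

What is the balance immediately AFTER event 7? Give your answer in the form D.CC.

Answer: 2373.50

Derivation:
After 1 (deposit($200)): balance=$1200.00 total_interest=$0.00
After 2 (withdraw($50)): balance=$1150.00 total_interest=$0.00
After 3 (deposit($200)): balance=$1350.00 total_interest=$0.00
After 4 (deposit($1000)): balance=$2350.00 total_interest=$0.00
After 5 (withdraw($100)): balance=$2250.00 total_interest=$0.00
After 6 (deposit($100)): balance=$2350.00 total_interest=$0.00
After 7 (month_end (apply 1% monthly interest)): balance=$2373.50 total_interest=$23.50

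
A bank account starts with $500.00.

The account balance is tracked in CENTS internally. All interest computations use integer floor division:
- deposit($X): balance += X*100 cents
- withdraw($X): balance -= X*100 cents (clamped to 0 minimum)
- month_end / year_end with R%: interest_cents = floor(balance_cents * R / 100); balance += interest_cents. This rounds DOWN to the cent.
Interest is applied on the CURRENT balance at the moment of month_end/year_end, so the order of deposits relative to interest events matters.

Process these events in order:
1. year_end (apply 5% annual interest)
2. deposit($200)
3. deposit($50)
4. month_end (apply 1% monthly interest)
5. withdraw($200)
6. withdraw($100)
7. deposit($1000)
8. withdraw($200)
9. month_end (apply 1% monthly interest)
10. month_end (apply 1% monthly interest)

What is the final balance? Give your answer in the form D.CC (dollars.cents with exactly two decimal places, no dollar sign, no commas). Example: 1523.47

After 1 (year_end (apply 5% annual interest)): balance=$525.00 total_interest=$25.00
After 2 (deposit($200)): balance=$725.00 total_interest=$25.00
After 3 (deposit($50)): balance=$775.00 total_interest=$25.00
After 4 (month_end (apply 1% monthly interest)): balance=$782.75 total_interest=$32.75
After 5 (withdraw($200)): balance=$582.75 total_interest=$32.75
After 6 (withdraw($100)): balance=$482.75 total_interest=$32.75
After 7 (deposit($1000)): balance=$1482.75 total_interest=$32.75
After 8 (withdraw($200)): balance=$1282.75 total_interest=$32.75
After 9 (month_end (apply 1% monthly interest)): balance=$1295.57 total_interest=$45.57
After 10 (month_end (apply 1% monthly interest)): balance=$1308.52 total_interest=$58.52

Answer: 1308.52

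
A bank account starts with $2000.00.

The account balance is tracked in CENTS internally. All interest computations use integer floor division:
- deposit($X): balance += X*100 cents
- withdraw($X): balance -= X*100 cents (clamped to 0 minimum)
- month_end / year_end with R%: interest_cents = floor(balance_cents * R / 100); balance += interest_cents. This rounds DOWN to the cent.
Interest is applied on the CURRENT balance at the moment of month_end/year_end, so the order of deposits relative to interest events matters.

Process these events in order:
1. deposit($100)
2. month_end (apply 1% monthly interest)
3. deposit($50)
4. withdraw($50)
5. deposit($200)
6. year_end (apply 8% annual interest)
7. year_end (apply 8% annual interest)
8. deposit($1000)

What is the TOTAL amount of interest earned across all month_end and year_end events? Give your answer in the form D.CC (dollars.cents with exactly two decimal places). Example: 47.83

After 1 (deposit($100)): balance=$2100.00 total_interest=$0.00
After 2 (month_end (apply 1% monthly interest)): balance=$2121.00 total_interest=$21.00
After 3 (deposit($50)): balance=$2171.00 total_interest=$21.00
After 4 (withdraw($50)): balance=$2121.00 total_interest=$21.00
After 5 (deposit($200)): balance=$2321.00 total_interest=$21.00
After 6 (year_end (apply 8% annual interest)): balance=$2506.68 total_interest=$206.68
After 7 (year_end (apply 8% annual interest)): balance=$2707.21 total_interest=$407.21
After 8 (deposit($1000)): balance=$3707.21 total_interest=$407.21

Answer: 407.21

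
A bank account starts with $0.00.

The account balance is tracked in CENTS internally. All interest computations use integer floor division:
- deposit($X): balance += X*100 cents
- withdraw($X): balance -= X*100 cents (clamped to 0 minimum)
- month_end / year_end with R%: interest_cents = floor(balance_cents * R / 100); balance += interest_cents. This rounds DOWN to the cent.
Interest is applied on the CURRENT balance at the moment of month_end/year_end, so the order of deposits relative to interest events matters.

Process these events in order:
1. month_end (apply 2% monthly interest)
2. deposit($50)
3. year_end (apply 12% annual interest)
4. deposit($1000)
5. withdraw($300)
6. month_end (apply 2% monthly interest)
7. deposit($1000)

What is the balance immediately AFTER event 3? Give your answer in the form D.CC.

Answer: 56.00

Derivation:
After 1 (month_end (apply 2% monthly interest)): balance=$0.00 total_interest=$0.00
After 2 (deposit($50)): balance=$50.00 total_interest=$0.00
After 3 (year_end (apply 12% annual interest)): balance=$56.00 total_interest=$6.00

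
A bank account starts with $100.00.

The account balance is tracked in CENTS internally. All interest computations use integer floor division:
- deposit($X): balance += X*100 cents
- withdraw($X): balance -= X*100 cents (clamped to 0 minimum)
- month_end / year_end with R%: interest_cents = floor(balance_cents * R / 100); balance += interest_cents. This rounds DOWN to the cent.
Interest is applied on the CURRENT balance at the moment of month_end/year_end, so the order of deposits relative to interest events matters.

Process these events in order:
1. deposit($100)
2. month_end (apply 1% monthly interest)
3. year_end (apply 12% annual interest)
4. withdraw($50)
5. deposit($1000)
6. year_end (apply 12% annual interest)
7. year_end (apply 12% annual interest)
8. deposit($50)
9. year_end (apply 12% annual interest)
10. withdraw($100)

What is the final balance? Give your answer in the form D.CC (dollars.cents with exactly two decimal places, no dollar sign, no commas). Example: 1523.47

After 1 (deposit($100)): balance=$200.00 total_interest=$0.00
After 2 (month_end (apply 1% monthly interest)): balance=$202.00 total_interest=$2.00
After 3 (year_end (apply 12% annual interest)): balance=$226.24 total_interest=$26.24
After 4 (withdraw($50)): balance=$176.24 total_interest=$26.24
After 5 (deposit($1000)): balance=$1176.24 total_interest=$26.24
After 6 (year_end (apply 12% annual interest)): balance=$1317.38 total_interest=$167.38
After 7 (year_end (apply 12% annual interest)): balance=$1475.46 total_interest=$325.46
After 8 (deposit($50)): balance=$1525.46 total_interest=$325.46
After 9 (year_end (apply 12% annual interest)): balance=$1708.51 total_interest=$508.51
After 10 (withdraw($100)): balance=$1608.51 total_interest=$508.51

Answer: 1608.51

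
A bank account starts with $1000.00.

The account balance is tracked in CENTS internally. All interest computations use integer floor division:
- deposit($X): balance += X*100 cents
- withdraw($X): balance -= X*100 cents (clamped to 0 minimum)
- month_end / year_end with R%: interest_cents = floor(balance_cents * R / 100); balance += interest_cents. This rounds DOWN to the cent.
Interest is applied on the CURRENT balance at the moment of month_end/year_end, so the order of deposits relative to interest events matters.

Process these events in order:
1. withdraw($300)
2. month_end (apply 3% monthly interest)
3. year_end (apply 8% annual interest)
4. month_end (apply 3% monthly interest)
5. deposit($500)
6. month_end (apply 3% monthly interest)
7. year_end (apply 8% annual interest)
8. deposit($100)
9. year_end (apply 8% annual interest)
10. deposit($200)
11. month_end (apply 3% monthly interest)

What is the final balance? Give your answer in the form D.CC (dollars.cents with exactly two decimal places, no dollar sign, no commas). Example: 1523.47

Answer: 1928.41

Derivation:
After 1 (withdraw($300)): balance=$700.00 total_interest=$0.00
After 2 (month_end (apply 3% monthly interest)): balance=$721.00 total_interest=$21.00
After 3 (year_end (apply 8% annual interest)): balance=$778.68 total_interest=$78.68
After 4 (month_end (apply 3% monthly interest)): balance=$802.04 total_interest=$102.04
After 5 (deposit($500)): balance=$1302.04 total_interest=$102.04
After 6 (month_end (apply 3% monthly interest)): balance=$1341.10 total_interest=$141.10
After 7 (year_end (apply 8% annual interest)): balance=$1448.38 total_interest=$248.38
After 8 (deposit($100)): balance=$1548.38 total_interest=$248.38
After 9 (year_end (apply 8% annual interest)): balance=$1672.25 total_interest=$372.25
After 10 (deposit($200)): balance=$1872.25 total_interest=$372.25
After 11 (month_end (apply 3% monthly interest)): balance=$1928.41 total_interest=$428.41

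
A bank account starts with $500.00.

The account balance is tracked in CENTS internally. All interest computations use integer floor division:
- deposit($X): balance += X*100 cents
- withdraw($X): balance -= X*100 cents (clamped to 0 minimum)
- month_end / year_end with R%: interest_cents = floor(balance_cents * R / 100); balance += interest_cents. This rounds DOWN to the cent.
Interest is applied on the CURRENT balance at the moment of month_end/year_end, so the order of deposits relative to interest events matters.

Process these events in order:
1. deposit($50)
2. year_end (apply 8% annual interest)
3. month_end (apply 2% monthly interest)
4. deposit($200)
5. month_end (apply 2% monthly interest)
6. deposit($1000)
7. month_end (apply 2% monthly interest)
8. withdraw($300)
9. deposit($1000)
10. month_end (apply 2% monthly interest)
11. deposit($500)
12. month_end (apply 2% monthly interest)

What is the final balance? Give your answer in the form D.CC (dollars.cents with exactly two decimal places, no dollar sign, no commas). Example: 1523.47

Answer: 3171.77

Derivation:
After 1 (deposit($50)): balance=$550.00 total_interest=$0.00
After 2 (year_end (apply 8% annual interest)): balance=$594.00 total_interest=$44.00
After 3 (month_end (apply 2% monthly interest)): balance=$605.88 total_interest=$55.88
After 4 (deposit($200)): balance=$805.88 total_interest=$55.88
After 5 (month_end (apply 2% monthly interest)): balance=$821.99 total_interest=$71.99
After 6 (deposit($1000)): balance=$1821.99 total_interest=$71.99
After 7 (month_end (apply 2% monthly interest)): balance=$1858.42 total_interest=$108.42
After 8 (withdraw($300)): balance=$1558.42 total_interest=$108.42
After 9 (deposit($1000)): balance=$2558.42 total_interest=$108.42
After 10 (month_end (apply 2% monthly interest)): balance=$2609.58 total_interest=$159.58
After 11 (deposit($500)): balance=$3109.58 total_interest=$159.58
After 12 (month_end (apply 2% monthly interest)): balance=$3171.77 total_interest=$221.77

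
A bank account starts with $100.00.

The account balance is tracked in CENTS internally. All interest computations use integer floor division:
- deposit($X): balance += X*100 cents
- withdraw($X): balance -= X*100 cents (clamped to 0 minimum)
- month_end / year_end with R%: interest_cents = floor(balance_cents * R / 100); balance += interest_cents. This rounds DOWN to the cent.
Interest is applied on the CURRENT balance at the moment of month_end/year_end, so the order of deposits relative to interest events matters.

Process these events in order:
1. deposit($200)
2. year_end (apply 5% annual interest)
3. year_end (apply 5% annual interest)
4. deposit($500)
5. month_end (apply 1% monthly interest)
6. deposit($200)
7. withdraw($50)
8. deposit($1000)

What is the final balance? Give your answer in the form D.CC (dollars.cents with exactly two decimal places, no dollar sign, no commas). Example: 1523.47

After 1 (deposit($200)): balance=$300.00 total_interest=$0.00
After 2 (year_end (apply 5% annual interest)): balance=$315.00 total_interest=$15.00
After 3 (year_end (apply 5% annual interest)): balance=$330.75 total_interest=$30.75
After 4 (deposit($500)): balance=$830.75 total_interest=$30.75
After 5 (month_end (apply 1% monthly interest)): balance=$839.05 total_interest=$39.05
After 6 (deposit($200)): balance=$1039.05 total_interest=$39.05
After 7 (withdraw($50)): balance=$989.05 total_interest=$39.05
After 8 (deposit($1000)): balance=$1989.05 total_interest=$39.05

Answer: 1989.05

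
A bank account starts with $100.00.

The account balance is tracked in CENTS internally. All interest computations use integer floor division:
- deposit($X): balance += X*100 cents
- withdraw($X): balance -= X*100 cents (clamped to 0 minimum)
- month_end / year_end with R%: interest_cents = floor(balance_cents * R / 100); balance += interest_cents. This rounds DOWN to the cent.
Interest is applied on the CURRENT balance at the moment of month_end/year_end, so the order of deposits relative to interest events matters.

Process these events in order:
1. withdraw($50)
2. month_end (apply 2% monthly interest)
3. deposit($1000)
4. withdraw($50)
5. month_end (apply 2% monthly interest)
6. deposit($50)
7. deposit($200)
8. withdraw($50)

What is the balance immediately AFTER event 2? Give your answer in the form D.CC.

After 1 (withdraw($50)): balance=$50.00 total_interest=$0.00
After 2 (month_end (apply 2% monthly interest)): balance=$51.00 total_interest=$1.00

Answer: 51.00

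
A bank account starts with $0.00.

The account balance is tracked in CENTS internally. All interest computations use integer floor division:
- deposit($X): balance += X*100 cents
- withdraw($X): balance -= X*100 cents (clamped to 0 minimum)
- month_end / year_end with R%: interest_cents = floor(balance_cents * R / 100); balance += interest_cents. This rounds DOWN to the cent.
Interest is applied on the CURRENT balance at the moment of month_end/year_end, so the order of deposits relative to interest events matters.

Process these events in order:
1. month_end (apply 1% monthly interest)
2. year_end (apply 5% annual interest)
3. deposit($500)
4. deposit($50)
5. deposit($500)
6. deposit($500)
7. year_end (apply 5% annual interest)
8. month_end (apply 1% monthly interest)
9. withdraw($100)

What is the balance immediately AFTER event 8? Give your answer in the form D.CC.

After 1 (month_end (apply 1% monthly interest)): balance=$0.00 total_interest=$0.00
After 2 (year_end (apply 5% annual interest)): balance=$0.00 total_interest=$0.00
After 3 (deposit($500)): balance=$500.00 total_interest=$0.00
After 4 (deposit($50)): balance=$550.00 total_interest=$0.00
After 5 (deposit($500)): balance=$1050.00 total_interest=$0.00
After 6 (deposit($500)): balance=$1550.00 total_interest=$0.00
After 7 (year_end (apply 5% annual interest)): balance=$1627.50 total_interest=$77.50
After 8 (month_end (apply 1% monthly interest)): balance=$1643.77 total_interest=$93.77

Answer: 1643.77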